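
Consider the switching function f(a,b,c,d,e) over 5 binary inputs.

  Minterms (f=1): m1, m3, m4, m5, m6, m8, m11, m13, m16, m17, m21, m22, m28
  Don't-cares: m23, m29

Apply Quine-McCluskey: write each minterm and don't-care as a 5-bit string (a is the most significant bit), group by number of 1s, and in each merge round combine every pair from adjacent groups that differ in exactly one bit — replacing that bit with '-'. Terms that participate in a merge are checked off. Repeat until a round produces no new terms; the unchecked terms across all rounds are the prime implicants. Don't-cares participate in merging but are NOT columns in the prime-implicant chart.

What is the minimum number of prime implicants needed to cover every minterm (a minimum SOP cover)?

size-2^0 implicants → 00001(✓)  00011(✓)  00100(✓)  00101(✓)  00110(✓)  01000  01011(✓)  01101(✓)  10000(✓)  10001(✓)  10101(✓)  10110(✓)  10111(✓)  11100(✓)  11101(✓)
size-2^1 implicants → -0001(✓)  -0101(✓)  -0110  -1101(✓)  0-011  0-101(✓)  00-01(✓)  000-1  001-0  0010-  1-101(✓)  10-01(✓)  1000-  101-1  1011-  1110-
size-2^2 implicants → --101  -0-01
Unchecked terms (primes): --101, -0-01, -0110, 0-011, 000-1, 001-0, 0010-, 01000, 1000-, 101-1, 1011-, 1110-
Minterm coverage:
  m1 ⊆ -0-01,000-1
  m3 ⊆ 0-011,000-1
  m4 ⊆ 001-0,0010-
  m5 ⊆ --101,-0-01,0010-
  m6 ⊆ -0110,001-0
  m8 ⊆ 01000 [E]
  m11 ⊆ 0-011 [E]
  m13 ⊆ --101 [E]
  m16 ⊆ 1000- [E]
  m17 ⊆ -0-01,1000-
  m21 ⊆ --101,-0-01,101-1
  m22 ⊆ -0110,1011-
  m28 ⊆ 1110- [E]
E = {--101, 0-011, 01000, 1000-, 1110-}
Petrick residual → -0-01, -0110, 001-0
Cover = cd'e + b'd'e + b'cde' + a'c'de + a'b'ce' + a'bc'd'e' + ab'c'd' + abcd'  |cover|=8

8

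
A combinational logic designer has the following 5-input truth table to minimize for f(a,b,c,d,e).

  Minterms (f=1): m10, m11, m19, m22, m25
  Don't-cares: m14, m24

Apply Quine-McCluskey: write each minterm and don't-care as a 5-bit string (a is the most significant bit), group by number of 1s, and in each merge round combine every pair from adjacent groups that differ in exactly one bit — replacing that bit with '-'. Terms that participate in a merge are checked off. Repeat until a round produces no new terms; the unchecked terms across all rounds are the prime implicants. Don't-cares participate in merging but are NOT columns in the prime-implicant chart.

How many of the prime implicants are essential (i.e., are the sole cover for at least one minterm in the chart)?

4

[col 0] 01010*, 01011*, 01110*, 10011, 10110, 11000*, 11001*
[col 1] 01-10, 0101-, 1100-
Prime implicants: 01-10, 0101-, 10011, 10110, 1100-
PI chart (minterm → PIs covering it):
  10 | 01-10,0101-
  11 | 0101-  (sole → essential)
  19 | 10011  (sole → essential)
  22 | 10110  (sole → essential)
  25 | 1100-  (sole → essential)
Essential prime implicants: 0101-, 10011, 10110, 1100-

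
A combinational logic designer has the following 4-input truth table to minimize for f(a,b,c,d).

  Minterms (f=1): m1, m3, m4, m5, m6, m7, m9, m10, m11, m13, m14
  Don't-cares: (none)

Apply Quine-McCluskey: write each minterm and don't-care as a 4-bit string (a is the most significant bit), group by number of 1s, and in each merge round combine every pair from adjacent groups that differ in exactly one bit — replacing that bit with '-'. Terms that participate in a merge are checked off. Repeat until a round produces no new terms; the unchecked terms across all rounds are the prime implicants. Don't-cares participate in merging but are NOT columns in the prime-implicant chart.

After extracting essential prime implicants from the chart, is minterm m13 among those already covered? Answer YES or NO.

YES

[col 0] 0001*, 0011*, 0100*, 0101*, 0110*, 0111*, 1001*, 1010*, 1011*, 1101*, 1110*
[col 1] -001*, -011*, -101*, -110, 0-01*, 0-11*, 00-1*, 01-0*, 01-1*, 010-*, 011-*, 1-01*, 1-10, 10-1*, 101-
[col 2] --01, -0-1, 0--1, 01--
Prime implicants: --01, -0-1, -110, 0--1, 01--, 1-10, 101-
PI chart (minterm → PIs covering it):
  1 | --01,-0-1,0--1
  3 | -0-1,0--1
  4 | 01--  (sole → essential)
  5 | --01,0--1,01--
  6 | -110,01--
  7 | 0--1,01--
  9 | --01,-0-1
  10 | 1-10,101-
  11 | -0-1,101-
  13 | --01  (sole → essential)
  14 | -110,1-10
Essential prime implicants: --01, 01--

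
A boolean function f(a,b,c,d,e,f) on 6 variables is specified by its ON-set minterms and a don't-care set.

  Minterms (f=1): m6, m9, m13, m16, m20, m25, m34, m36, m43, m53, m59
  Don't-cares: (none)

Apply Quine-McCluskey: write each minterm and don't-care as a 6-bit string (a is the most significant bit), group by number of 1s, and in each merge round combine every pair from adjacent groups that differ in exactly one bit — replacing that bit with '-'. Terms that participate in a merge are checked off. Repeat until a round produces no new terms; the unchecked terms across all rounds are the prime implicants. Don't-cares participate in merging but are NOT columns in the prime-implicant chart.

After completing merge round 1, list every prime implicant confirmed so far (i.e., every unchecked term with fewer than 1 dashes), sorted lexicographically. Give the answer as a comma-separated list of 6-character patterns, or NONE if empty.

000110, 100010, 100100, 110101

size-2^0 implicants → 000110  001001(✓)  001101(✓)  010000(✓)  010100(✓)  011001(✓)  100010  100100  101011(✓)  110101  111011(✓)
size-2^1 implicants → 0-1001  001-01  010-00  1-1011
Unchecked terms (primes): 0-1001, 000110, 001-01, 010-00, 1-1011, 100010, 100100, 110101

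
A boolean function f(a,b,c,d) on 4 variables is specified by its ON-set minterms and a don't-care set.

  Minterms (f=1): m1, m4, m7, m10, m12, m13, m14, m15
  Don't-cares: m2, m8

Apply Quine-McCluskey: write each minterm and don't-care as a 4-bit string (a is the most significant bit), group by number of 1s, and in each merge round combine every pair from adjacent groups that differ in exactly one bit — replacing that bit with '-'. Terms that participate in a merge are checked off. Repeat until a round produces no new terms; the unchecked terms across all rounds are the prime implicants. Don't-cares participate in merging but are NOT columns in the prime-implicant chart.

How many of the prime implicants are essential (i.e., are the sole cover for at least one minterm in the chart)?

4

size-2^0 implicants → 0001  0010(✓)  0100(✓)  0111(✓)  1000(✓)  1010(✓)  1100(✓)  1101(✓)  1110(✓)  1111(✓)
size-2^1 implicants → -010  -100  -111  1-00(✓)  1-10(✓)  10-0(✓)  11-0(✓)  11-1(✓)  110-(✓)  111-(✓)
size-2^2 implicants → 1--0  11--
Unchecked terms (primes): -010, -100, -111, 0001, 1--0, 11--
Minterm coverage:
  m1 ⊆ 0001 [E]
  m4 ⊆ -100 [E]
  m7 ⊆ -111 [E]
  m10 ⊆ -010,1--0
  m12 ⊆ -100,1--0,11--
  m13 ⊆ 11-- [E]
  m14 ⊆ 1--0,11--
  m15 ⊆ -111,11--
E = {-100, -111, 0001, 11--}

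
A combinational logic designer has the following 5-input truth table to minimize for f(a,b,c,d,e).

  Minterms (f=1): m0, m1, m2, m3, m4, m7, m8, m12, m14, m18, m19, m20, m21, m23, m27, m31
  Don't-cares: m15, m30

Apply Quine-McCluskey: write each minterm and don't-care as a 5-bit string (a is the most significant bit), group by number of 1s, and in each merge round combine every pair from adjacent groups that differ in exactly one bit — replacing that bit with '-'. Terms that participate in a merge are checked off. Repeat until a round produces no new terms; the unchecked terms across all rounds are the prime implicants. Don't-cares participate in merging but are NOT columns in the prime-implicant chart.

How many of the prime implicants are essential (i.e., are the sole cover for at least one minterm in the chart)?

Round 0: 00000✓ 00001✓ 00010✓ 00011✓ 00100✓ 00111✓ 01000✓ 01100✓ 01110✓ 01111✓ 10010✓ 10011✓ 10100✓ 10101✓ 10111✓ 11011✓ 11110✓ 11111✓
Round 1: -0010✓ -0011✓ -0100 -0111✓ -1110✓ -1111✓ 0-000✓ 0-100✓ 0-111✓ 00-00✓ 00-11✓ 000-0✓ 000-1✓ 0000-✓ 0001-✓ 01-00✓ 011-0 0111-✓ 1-011✓ 1-111✓ 10-11✓ 1001-✓ 101-1 1010- 11-11✓ 1111-✓
Round 2: --111 -0-11 -001- -111- 0--00 000-- 1--11
PIs = {--111, -0-11, -001-, -0100, -111-, 0--00, 000--, 011-0, 1--11, 101-1, 1010-}
Coverage chart:
  m0: 0--00,000--
  m1: 000-- ←essential
  m2: -001-,000--
  m3: -0-11,-001-,000--
  m4: -0100,0--00
  m7: --111,-0-11
  m8: 0--00 ←essential
  m12: 0--00,011-0
  m14: -111-,011-0
  m18: -001- ←essential
  m19: -0-11,-001-,1--11
  m20: -0100,1010-
  m21: 101-1,1010-
  m23: --111,-0-11,1--11,101-1
  m27: 1--11 ←essential
  m31: --111,-111-,1--11
Essential: -001-, 0--00, 000--, 1--11

4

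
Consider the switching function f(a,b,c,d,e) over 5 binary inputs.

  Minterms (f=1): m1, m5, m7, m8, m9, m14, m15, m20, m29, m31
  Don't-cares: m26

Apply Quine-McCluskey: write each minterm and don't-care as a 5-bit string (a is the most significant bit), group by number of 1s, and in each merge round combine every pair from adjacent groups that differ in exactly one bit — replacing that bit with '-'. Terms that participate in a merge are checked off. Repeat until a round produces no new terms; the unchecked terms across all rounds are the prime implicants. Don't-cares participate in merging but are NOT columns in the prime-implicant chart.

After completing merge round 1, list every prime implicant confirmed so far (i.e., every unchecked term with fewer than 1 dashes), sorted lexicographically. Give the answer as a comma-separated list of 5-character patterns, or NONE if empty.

10100, 11010

[col 0] 00001*, 00101*, 00111*, 01000*, 01001*, 01110*, 01111*, 10100, 11010, 11101*, 11111*
[col 1] -1111, 0-001, 0-111, 00-01, 001-1, 0100-, 0111-, 111-1
Prime implicants: -1111, 0-001, 0-111, 00-01, 001-1, 0100-, 0111-, 10100, 11010, 111-1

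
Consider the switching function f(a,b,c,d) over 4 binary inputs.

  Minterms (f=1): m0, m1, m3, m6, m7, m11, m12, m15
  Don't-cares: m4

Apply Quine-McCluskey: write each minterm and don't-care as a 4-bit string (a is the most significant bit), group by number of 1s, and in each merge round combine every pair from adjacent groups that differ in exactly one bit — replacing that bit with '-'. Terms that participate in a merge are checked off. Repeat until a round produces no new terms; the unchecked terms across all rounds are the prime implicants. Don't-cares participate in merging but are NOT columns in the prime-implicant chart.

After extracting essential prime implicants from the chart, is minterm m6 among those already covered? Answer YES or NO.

NO

Round 0: 0000✓ 0001✓ 0011✓ 0100✓ 0110✓ 0111✓ 1011✓ 1100✓ 1111✓
Round 1: -011✓ -100 -111✓ 0-00 0-11✓ 00-1 000- 01-0 011- 1-11✓
Round 2: --11
PIs = {--11, -100, 0-00, 00-1, 000-, 01-0, 011-}
Coverage chart:
  m0: 0-00,000-
  m1: 00-1,000-
  m3: --11,00-1
  m6: 01-0,011-
  m7: --11,011-
  m11: --11 ←essential
  m12: -100 ←essential
  m15: --11 ←essential
Essential: --11, -100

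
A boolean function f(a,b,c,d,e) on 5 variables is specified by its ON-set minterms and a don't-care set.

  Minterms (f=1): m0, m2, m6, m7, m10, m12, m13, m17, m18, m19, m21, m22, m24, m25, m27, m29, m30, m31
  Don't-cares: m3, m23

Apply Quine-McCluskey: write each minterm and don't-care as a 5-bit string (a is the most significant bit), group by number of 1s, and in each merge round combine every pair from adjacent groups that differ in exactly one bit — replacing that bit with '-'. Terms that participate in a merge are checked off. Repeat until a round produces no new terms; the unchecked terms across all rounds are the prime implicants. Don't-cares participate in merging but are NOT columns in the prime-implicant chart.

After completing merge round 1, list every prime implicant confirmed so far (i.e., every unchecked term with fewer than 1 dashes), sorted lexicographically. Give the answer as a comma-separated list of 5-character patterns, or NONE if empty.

size-2^0 implicants → 00000(✓)  00010(✓)  00011(✓)  00110(✓)  00111(✓)  01010(✓)  01100(✓)  01101(✓)  10001(✓)  10010(✓)  10011(✓)  10101(✓)  10110(✓)  10111(✓)  11000(✓)  11001(✓)  11011(✓)  11101(✓)  11110(✓)  11111(✓)
size-2^1 implicants → -0010(✓)  -0011(✓)  -0110(✓)  -0111(✓)  -1101  0-010  00-10(✓)  00-11(✓)  000-0  0001-(✓)  0011-(✓)  0110-  1-001(✓)  1-011(✓)  1-101(✓)  1-110(✓)  1-111(✓)  10-01(✓)  10-10(✓)  10-11(✓)  100-1(✓)  1001-(✓)  101-1(✓)  1011-(✓)  11-01(✓)  11-11(✓)  110-1(✓)  1100-  111-1(✓)  1111-(✓)
size-2^2 implicants → -0-10(✓)  -0-11(✓)  -001-(✓)  -011-(✓)  00-1-(✓)  1--01(✓)  1--11(✓)  1-0-1(✓)  1-1-1(✓)  1-11-  10--1(✓)  10-1-(✓)  11--1(✓)
size-2^3 implicants → -0-1-  1---1
Unchecked terms (primes): -0-1-, -1101, 0-010, 000-0, 0110-, 1---1, 1-11-, 1100-

NONE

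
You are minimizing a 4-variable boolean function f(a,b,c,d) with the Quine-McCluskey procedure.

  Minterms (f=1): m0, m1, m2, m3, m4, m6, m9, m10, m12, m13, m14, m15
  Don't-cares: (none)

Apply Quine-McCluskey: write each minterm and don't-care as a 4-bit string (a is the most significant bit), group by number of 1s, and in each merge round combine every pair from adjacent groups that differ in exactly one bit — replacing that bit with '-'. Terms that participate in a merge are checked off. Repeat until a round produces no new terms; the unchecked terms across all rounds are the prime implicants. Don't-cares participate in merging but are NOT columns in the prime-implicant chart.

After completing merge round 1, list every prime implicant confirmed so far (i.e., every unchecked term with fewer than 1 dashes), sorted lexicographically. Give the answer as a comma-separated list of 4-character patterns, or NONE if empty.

NONE

Round 0: 0000✓ 0001✓ 0010✓ 0011✓ 0100✓ 0110✓ 1001✓ 1010✓ 1100✓ 1101✓ 1110✓ 1111✓
Round 1: -001 -010✓ -100✓ -110✓ 0-00✓ 0-10✓ 00-0✓ 00-1✓ 000-✓ 001-✓ 01-0✓ 1-01 1-10✓ 11-0✓ 11-1✓ 110-✓ 111-✓
Round 2: --10 -1-0 0--0 00-- 11--
PIs = {--10, -001, -1-0, 0--0, 00--, 1-01, 11--}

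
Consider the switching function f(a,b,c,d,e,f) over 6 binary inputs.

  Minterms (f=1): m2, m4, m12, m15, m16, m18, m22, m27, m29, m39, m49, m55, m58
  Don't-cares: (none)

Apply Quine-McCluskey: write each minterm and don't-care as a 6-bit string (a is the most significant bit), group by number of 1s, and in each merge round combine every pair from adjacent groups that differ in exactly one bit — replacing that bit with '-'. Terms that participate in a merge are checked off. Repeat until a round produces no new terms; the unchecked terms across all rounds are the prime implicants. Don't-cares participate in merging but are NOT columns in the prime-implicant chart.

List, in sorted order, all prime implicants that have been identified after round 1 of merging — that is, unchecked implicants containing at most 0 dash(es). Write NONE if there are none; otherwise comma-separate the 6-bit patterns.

size-2^0 implicants → 000010(✓)  000100(✓)  001100(✓)  001111  010000(✓)  010010(✓)  010110(✓)  011011  011101  100111(✓)  110001  110111(✓)  111010
size-2^1 implicants → 0-0010  00-100  010-10  0100-0  1-0111
Unchecked terms (primes): 0-0010, 00-100, 001111, 010-10, 0100-0, 011011, 011101, 1-0111, 110001, 111010

001111, 011011, 011101, 110001, 111010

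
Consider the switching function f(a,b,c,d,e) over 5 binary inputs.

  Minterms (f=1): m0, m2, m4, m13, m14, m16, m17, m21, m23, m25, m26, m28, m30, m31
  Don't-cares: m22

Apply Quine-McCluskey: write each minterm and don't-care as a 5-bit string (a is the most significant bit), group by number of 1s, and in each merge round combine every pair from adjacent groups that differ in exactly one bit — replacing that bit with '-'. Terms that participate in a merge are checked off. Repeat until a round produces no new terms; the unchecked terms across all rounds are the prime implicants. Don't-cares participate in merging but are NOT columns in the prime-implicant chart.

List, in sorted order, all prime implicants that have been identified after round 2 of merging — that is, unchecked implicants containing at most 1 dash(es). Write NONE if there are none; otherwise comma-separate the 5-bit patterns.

size-2^0 implicants → 00000(✓)  00010(✓)  00100(✓)  01101  01110(✓)  10000(✓)  10001(✓)  10101(✓)  10110(✓)  10111(✓)  11001(✓)  11010(✓)  11100(✓)  11110(✓)  11111(✓)
size-2^1 implicants → -0000  -1110  00-00  000-0  1-001  1-110(✓)  1-111(✓)  10-01  1000-  101-1  1011-(✓)  11-10  111-0  1111-(✓)
size-2^2 implicants → 1-11-
Unchecked terms (primes): -0000, -1110, 00-00, 000-0, 01101, 1-001, 1-11-, 10-01, 1000-, 101-1, 11-10, 111-0

-0000, -1110, 00-00, 000-0, 01101, 1-001, 10-01, 1000-, 101-1, 11-10, 111-0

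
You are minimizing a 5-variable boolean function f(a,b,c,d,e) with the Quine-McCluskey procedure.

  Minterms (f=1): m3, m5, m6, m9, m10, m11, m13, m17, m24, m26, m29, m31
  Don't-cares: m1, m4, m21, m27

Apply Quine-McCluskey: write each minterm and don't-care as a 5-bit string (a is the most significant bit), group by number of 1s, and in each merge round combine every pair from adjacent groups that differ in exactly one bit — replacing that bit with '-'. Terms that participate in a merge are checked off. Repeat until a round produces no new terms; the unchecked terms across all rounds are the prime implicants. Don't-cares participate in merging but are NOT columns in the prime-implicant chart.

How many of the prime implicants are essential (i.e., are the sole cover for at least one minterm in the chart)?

5

[col 0] 00001*, 00011*, 00100*, 00101*, 00110*, 01001*, 01010*, 01011*, 01101*, 10001*, 10101*, 11000*, 11010*, 11011*, 11101*, 11111*
[col 1] -0001*, -0101*, -1010*, -1011*, -1101*, 0-001*, 0-011*, 0-101*, 00-01*, 000-1*, 001-0, 0010-, 01-01*, 010-1*, 0101-*, 1-101*, 10-01*, 11-11, 110-0, 1101-*, 111-1
[col 2] --101, -0-01, -101-, 0--01, 0-0-1
Prime implicants: --101, -0-01, -101-, 0--01, 0-0-1, 001-0, 0010-, 11-11, 110-0, 111-1
PI chart (minterm → PIs covering it):
  3 | 0-0-1  (sole → essential)
  5 | --101,-0-01,0--01,0010-
  6 | 001-0  (sole → essential)
  9 | 0--01,0-0-1
  10 | -101-  (sole → essential)
  11 | -101-,0-0-1
  13 | --101,0--01
  17 | -0-01  (sole → essential)
  24 | 110-0  (sole → essential)
  26 | -101-,110-0
  29 | --101,111-1
  31 | 11-11,111-1
Essential prime implicants: -0-01, -101-, 0-0-1, 001-0, 110-0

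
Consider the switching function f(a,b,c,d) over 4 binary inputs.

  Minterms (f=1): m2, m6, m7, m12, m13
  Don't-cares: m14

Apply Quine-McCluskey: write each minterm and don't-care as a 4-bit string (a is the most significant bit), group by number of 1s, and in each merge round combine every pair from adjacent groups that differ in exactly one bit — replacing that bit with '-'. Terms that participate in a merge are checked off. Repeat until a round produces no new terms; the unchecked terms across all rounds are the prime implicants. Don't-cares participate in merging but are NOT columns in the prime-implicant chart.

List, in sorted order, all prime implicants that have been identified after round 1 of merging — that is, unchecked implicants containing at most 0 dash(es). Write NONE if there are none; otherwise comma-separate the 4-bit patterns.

NONE

[col 0] 0010*, 0110*, 0111*, 1100*, 1101*, 1110*
[col 1] -110, 0-10, 011-, 11-0, 110-
Prime implicants: -110, 0-10, 011-, 11-0, 110-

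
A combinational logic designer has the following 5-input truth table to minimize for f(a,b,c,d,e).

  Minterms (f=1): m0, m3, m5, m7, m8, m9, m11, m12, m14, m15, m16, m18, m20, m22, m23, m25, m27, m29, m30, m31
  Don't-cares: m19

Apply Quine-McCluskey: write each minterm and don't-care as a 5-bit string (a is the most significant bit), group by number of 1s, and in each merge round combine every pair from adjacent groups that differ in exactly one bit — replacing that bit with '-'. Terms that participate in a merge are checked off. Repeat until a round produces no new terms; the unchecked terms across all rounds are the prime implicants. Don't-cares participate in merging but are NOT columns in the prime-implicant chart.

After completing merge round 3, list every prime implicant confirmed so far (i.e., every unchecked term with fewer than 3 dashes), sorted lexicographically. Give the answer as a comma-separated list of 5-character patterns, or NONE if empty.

size-2^0 implicants → 00000(✓)  00011(✓)  00101(✓)  00111(✓)  01000(✓)  01001(✓)  01011(✓)  01100(✓)  01110(✓)  01111(✓)  10000(✓)  10010(✓)  10011(✓)  10100(✓)  10110(✓)  10111(✓)  11001(✓)  11011(✓)  11101(✓)  11110(✓)  11111(✓)
size-2^1 implicants → -0000  -0011(✓)  -0111(✓)  -1001(✓)  -1011(✓)  -1110(✓)  -1111(✓)  0-000  0-011(✓)  0-111(✓)  00-11(✓)  001-1  01-00  01-11(✓)  010-1(✓)  0100-  011-0  0111-(✓)  1-011(✓)  1-110(✓)  1-111(✓)  10-00(✓)  10-10(✓)  10-11(✓)  100-0(✓)  1001-(✓)  101-0(✓)  1011-(✓)  11-01(✓)  11-11(✓)  110-1(✓)  111-1(✓)  1111-(✓)
size-2^2 implicants → --011(✓)  --111(✓)  -0-11(✓)  -1-11(✓)  -10-1  -111-  0--11(✓)  1--11(✓)  1-11-  10--0  10-1-  11--1
size-2^3 implicants → ---11
Unchecked terms (primes): ---11, -0000, -10-1, -111-, 0-000, 001-1, 01-00, 0100-, 011-0, 1-11-, 10--0, 10-1-, 11--1

-0000, -10-1, -111-, 0-000, 001-1, 01-00, 0100-, 011-0, 1-11-, 10--0, 10-1-, 11--1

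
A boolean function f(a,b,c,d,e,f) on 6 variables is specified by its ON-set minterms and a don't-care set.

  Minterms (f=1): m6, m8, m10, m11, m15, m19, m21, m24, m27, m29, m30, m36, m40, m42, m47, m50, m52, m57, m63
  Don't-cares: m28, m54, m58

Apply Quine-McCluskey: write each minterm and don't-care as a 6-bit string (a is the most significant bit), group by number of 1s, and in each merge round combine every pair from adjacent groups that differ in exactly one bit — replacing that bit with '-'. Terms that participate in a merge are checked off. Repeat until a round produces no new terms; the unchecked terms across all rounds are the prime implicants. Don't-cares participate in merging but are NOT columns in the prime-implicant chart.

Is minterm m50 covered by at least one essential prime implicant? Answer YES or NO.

NO

[col 0] 000110, 001000*, 001010*, 001011*, 001111*, 010011*, 010101*, 011000*, 011011*, 011100*, 011101*, 011110*, 100100*, 101000*, 101010*, 101111*, 110010*, 110100*, 110110*, 111001, 111010*, 111111*
[col 1] -01000*, -01010*, -01111, 0-1000, 0-1011, 001-11, 0010-0*, 00101-, 01-011, 01-101, 011-00, 0111-0, 01110-, 1-0100, 1-1010, 1-1111, 1010-0*, 11-010, 110-10, 1101-0
[col 2] -010-0
Prime implicants: -010-0, -01111, 0-1000, 0-1011, 000110, 001-11, 00101-, 01-011, 01-101, 011-00, 0111-0, 01110-, 1-0100, 1-1010, 1-1111, 11-010, 110-10, 1101-0, 111001
PI chart (minterm → PIs covering it):
  6 | 000110  (sole → essential)
  8 | -010-0,0-1000
  10 | -010-0,00101-
  11 | 0-1011,001-11,00101-
  15 | -01111,001-11
  19 | 01-011  (sole → essential)
  21 | 01-101  (sole → essential)
  24 | 0-1000,011-00
  27 | 0-1011,01-011
  29 | 01-101,01110-
  30 | 0111-0  (sole → essential)
  36 | 1-0100  (sole → essential)
  40 | -010-0  (sole → essential)
  42 | -010-0,1-1010
  47 | -01111,1-1111
  50 | 11-010,110-10
  52 | 1-0100,1101-0
  57 | 111001  (sole → essential)
  63 | 1-1111  (sole → essential)
Essential prime implicants: -010-0, 000110, 01-011, 01-101, 0111-0, 1-0100, 1-1111, 111001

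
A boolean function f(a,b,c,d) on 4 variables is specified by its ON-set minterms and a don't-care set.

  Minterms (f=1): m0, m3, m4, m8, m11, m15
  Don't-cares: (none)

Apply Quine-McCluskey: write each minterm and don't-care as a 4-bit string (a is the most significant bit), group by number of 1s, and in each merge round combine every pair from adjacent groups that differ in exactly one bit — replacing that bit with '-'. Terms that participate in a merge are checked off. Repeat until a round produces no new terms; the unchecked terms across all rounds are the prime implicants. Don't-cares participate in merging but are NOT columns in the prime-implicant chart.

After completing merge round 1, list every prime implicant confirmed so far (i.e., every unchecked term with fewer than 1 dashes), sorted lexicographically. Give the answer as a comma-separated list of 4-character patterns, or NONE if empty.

[col 0] 0000*, 0011*, 0100*, 1000*, 1011*, 1111*
[col 1] -000, -011, 0-00, 1-11
Prime implicants: -000, -011, 0-00, 1-11

NONE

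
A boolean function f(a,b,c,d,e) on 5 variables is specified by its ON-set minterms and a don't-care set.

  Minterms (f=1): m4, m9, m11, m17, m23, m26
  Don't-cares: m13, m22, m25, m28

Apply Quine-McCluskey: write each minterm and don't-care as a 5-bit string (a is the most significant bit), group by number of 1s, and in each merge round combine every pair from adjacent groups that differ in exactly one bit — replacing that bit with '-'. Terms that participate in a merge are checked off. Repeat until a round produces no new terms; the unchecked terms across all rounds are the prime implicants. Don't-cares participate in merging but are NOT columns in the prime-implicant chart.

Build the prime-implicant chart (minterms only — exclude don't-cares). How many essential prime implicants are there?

Round 0: 00100 01001✓ 01011✓ 01101✓ 10001✓ 10110✓ 10111✓ 11001✓ 11010 11100
Round 1: -1001 01-01 010-1 1-001 1011-
PIs = {-1001, 00100, 01-01, 010-1, 1-001, 1011-, 11010, 11100}
Coverage chart:
  m4: 00100 ←essential
  m9: -1001,01-01,010-1
  m11: 010-1 ←essential
  m17: 1-001 ←essential
  m23: 1011- ←essential
  m26: 11010 ←essential
Essential: 00100, 010-1, 1-001, 1011-, 11010

5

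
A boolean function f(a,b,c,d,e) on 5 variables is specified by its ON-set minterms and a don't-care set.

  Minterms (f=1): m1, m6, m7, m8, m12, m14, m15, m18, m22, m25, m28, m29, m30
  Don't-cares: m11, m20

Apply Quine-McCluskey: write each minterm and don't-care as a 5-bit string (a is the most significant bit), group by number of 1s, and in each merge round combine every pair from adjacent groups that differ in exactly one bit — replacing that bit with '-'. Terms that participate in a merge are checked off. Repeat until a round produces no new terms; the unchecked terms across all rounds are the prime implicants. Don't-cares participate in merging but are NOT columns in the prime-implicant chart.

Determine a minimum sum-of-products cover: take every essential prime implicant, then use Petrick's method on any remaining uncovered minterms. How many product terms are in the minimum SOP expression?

6

Round 0: 00001 00110✓ 00111✓ 01000✓ 01011✓ 01100✓ 01110✓ 01111✓ 10010✓ 10100✓ 10110✓ 11001✓ 11100✓ 11101✓ 11110✓
Round 1: -0110✓ -1100✓ -1110✓ 0-110✓ 0-111✓ 0011-✓ 01-00 01-11 011-0✓ 0111-✓ 1-100✓ 1-110✓ 10-10 101-0✓ 11-01 111-0✓ 1110-
Round 2: --110 -11-0 0-11- 1-1-0
PIs = {--110, -11-0, 0-11-, 00001, 01-00, 01-11, 1-1-0, 10-10, 11-01, 1110-}
Coverage chart:
  m1: 00001 ←essential
  m6: --110,0-11-
  m7: 0-11- ←essential
  m8: 01-00 ←essential
  m12: -11-0,01-00
  m14: --110,-11-0,0-11-
  m15: 0-11-,01-11
  m18: 10-10 ←essential
  m22: --110,1-1-0,10-10
  m25: 11-01 ←essential
  m28: -11-0,1-1-0,1110-
  m29: 11-01,1110-
  m30: --110,-11-0,1-1-0
Essential: 0-11-, 00001, 01-00, 10-10, 11-01
Petrick residual → -11-0
Min cover (6 terms): bce' + a'cd + a'b'c'd'e + a'bd'e' + ab'de' + abd'e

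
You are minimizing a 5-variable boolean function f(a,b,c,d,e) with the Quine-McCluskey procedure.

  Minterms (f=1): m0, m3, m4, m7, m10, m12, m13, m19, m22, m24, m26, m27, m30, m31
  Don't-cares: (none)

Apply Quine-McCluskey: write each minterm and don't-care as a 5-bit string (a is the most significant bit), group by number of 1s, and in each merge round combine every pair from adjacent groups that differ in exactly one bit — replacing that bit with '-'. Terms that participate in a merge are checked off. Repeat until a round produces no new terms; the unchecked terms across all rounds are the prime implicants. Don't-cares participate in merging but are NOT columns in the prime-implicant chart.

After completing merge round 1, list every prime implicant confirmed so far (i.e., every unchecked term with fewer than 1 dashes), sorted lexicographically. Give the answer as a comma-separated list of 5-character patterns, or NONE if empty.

Round 0: 00000✓ 00011✓ 00100✓ 00111✓ 01010✓ 01100✓ 01101✓ 10011✓ 10110✓ 11000✓ 11010✓ 11011✓ 11110✓ 11111✓
Round 1: -0011 -1010 0-100 00-00 00-11 0110- 1-011 1-110 11-10✓ 11-11✓ 110-0 1101-✓ 1111-✓
Round 2: 11-1-
PIs = {-0011, -1010, 0-100, 00-00, 00-11, 0110-, 1-011, 1-110, 11-1-, 110-0}

NONE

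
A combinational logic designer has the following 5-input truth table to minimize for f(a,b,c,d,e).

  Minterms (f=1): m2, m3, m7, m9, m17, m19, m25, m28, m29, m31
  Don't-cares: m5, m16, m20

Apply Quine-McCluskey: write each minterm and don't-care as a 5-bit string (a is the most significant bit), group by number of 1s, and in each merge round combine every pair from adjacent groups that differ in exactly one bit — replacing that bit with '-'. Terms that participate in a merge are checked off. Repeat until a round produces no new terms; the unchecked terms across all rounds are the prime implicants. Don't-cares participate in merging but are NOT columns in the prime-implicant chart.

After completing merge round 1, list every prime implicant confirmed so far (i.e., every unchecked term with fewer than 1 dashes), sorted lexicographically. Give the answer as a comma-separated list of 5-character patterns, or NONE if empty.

NONE

Round 0: 00010✓ 00011✓ 00101✓ 00111✓ 01001✓ 10000✓ 10001✓ 10011✓ 10100✓ 11001✓ 11100✓ 11101✓ 11111✓
Round 1: -0011 -1001 00-11 0001- 001-1 1-001 1-100 10-00 100-1 1000- 11-01 111-1 1110-
PIs = {-0011, -1001, 00-11, 0001-, 001-1, 1-001, 1-100, 10-00, 100-1, 1000-, 11-01, 111-1, 1110-}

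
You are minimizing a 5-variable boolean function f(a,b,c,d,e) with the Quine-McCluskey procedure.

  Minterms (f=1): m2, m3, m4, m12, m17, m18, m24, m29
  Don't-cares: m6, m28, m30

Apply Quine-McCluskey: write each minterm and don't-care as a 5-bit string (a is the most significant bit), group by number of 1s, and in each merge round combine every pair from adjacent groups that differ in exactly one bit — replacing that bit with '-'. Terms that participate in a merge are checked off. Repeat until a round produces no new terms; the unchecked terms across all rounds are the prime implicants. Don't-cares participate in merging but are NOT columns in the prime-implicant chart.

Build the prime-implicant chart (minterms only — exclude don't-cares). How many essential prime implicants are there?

5

[col 0] 00010*, 00011*, 00100*, 00110*, 01100*, 10001, 10010*, 11000*, 11100*, 11101*, 11110*
[col 1] -0010, -1100, 0-100, 00-10, 0001-, 001-0, 11-00, 111-0, 1110-
Prime implicants: -0010, -1100, 0-100, 00-10, 0001-, 001-0, 10001, 11-00, 111-0, 1110-
PI chart (minterm → PIs covering it):
  2 | -0010,00-10,0001-
  3 | 0001-  (sole → essential)
  4 | 0-100,001-0
  12 | -1100,0-100
  17 | 10001  (sole → essential)
  18 | -0010  (sole → essential)
  24 | 11-00  (sole → essential)
  29 | 1110-  (sole → essential)
Essential prime implicants: -0010, 0001-, 10001, 11-00, 1110-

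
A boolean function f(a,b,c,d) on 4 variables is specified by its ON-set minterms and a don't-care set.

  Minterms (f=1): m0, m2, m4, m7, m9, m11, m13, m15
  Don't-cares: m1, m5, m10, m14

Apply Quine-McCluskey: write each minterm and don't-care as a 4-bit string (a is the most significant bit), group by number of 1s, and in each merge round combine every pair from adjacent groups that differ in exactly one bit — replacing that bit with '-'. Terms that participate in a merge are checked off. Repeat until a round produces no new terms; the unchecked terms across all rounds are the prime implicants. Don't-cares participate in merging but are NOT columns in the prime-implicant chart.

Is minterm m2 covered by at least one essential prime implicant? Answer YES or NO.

Round 0: 0000✓ 0001✓ 0010✓ 0100✓ 0101✓ 0111✓ 1001✓ 1010✓ 1011✓ 1101✓ 1110✓ 1111✓
Round 1: -001✓ -010 -101✓ -111✓ 0-00✓ 0-01✓ 00-0 000-✓ 01-1✓ 010-✓ 1-01✓ 1-10✓ 1-11✓ 10-1✓ 101-✓ 11-1✓ 111-✓
Round 2: --01 -1-1 0-0- 1--1 1-1-
PIs = {--01, -010, -1-1, 0-0-, 00-0, 1--1, 1-1-}
Coverage chart:
  m0: 0-0-,00-0
  m2: -010,00-0
  m4: 0-0- ←essential
  m7: -1-1 ←essential
  m9: --01,1--1
  m11: 1--1,1-1-
  m13: --01,-1-1,1--1
  m15: -1-1,1--1,1-1-
Essential: -1-1, 0-0-

NO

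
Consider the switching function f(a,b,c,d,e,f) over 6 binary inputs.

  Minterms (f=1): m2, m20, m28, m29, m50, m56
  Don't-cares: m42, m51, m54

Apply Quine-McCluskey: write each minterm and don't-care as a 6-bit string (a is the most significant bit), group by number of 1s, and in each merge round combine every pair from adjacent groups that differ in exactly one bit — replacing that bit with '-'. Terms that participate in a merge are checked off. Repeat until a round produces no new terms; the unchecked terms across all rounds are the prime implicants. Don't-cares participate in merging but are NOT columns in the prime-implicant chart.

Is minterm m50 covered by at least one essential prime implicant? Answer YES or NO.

NO

size-2^0 implicants → 000010  010100(✓)  011100(✓)  011101(✓)  101010  110010(✓)  110011(✓)  110110(✓)  111000
size-2^1 implicants → 01-100  01110-  110-10  11001-
Unchecked terms (primes): 000010, 01-100, 01110-, 101010, 110-10, 11001-, 111000
Minterm coverage:
  m2 ⊆ 000010 [E]
  m20 ⊆ 01-100 [E]
  m28 ⊆ 01-100,01110-
  m29 ⊆ 01110- [E]
  m50 ⊆ 110-10,11001-
  m56 ⊆ 111000 [E]
E = {000010, 01-100, 01110-, 111000}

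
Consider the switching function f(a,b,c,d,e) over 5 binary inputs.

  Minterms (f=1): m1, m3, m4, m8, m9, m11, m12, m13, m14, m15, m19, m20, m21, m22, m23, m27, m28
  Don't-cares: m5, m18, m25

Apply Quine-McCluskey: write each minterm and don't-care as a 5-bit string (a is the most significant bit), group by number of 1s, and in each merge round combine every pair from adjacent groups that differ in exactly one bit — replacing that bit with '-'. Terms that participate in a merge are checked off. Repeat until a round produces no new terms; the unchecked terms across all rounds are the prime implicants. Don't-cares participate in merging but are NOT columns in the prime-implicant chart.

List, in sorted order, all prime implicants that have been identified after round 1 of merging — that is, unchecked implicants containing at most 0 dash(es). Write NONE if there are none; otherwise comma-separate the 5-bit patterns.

[col 0] 00001*, 00011*, 00100*, 00101*, 01000*, 01001*, 01011*, 01100*, 01101*, 01110*, 01111*, 10010*, 10011*, 10100*, 10101*, 10110*, 10111*, 11001*, 11011*, 11100*
[col 1] -0011*, -0100*, -0101*, -1001*, -1011*, -1100*, 0-001*, 0-011*, 0-100*, 0-101*, 00-01*, 000-1*, 0010-*, 01-00*, 01-01*, 01-11*, 010-1*, 0100-*, 011-0*, 011-1*, 0110-*, 0111-*, 1-011*, 1-100*, 10-10*, 10-11*, 1001-*, 101-0*, 101-1*, 1010-*, 1011-*, 110-1*
[col 2] --011, --100, -010-, -10-1, 0--01, 0-0-1, 0-10-, 01--1, 01-0-, 011--, 10-1-, 101--
Prime implicants: --011, --100, -010-, -10-1, 0--01, 0-0-1, 0-10-, 01--1, 01-0-, 011--, 10-1-, 101--

NONE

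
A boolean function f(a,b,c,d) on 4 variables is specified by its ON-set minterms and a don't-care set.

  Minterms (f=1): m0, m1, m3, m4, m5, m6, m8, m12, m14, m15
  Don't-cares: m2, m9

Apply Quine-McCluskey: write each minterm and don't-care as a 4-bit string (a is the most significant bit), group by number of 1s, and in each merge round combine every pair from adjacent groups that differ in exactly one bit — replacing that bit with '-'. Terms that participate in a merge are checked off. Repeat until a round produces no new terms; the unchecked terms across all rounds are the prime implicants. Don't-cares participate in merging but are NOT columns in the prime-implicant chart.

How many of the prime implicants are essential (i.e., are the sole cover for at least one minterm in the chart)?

[col 0] 0000*, 0001*, 0010*, 0011*, 0100*, 0101*, 0110*, 1000*, 1001*, 1100*, 1110*, 1111*
[col 1] -000*, -001*, -100*, -110*, 0-00*, 0-01*, 0-10*, 00-0*, 00-1*, 000-*, 001-*, 01-0*, 010-*, 1-00*, 100-*, 11-0*, 111-
[col 2] --00, -00-, -1-0, 0--0, 0-0-, 00--
Prime implicants: --00, -00-, -1-0, 0--0, 0-0-, 00--, 111-
PI chart (minterm → PIs covering it):
  0 | --00,-00-,0--0,0-0-,00--
  1 | -00-,0-0-,00--
  3 | 00--  (sole → essential)
  4 | --00,-1-0,0--0,0-0-
  5 | 0-0-  (sole → essential)
  6 | -1-0,0--0
  8 | --00,-00-
  12 | --00,-1-0
  14 | -1-0,111-
  15 | 111-  (sole → essential)
Essential prime implicants: 0-0-, 00--, 111-

3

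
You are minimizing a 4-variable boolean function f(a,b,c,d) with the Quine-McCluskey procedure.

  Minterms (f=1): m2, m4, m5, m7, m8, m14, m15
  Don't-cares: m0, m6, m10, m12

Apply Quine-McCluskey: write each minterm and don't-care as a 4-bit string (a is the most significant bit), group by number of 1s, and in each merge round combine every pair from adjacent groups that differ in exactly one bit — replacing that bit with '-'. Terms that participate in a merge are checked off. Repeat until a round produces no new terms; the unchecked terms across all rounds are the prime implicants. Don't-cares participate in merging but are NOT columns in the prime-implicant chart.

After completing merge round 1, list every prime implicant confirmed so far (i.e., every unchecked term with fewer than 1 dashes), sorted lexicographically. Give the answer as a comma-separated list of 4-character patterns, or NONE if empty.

NONE

Round 0: 0000✓ 0010✓ 0100✓ 0101✓ 0110✓ 0111✓ 1000✓ 1010✓ 1100✓ 1110✓ 1111✓
Round 1: -000✓ -010✓ -100✓ -110✓ -111✓ 0-00✓ 0-10✓ 00-0✓ 01-0✓ 01-1✓ 010-✓ 011-✓ 1-00✓ 1-10✓ 10-0✓ 11-0✓ 111-✓
Round 2: --00✓ --10✓ -0-0✓ -1-0✓ -11- 0--0✓ 01-- 1--0✓
Round 3: ---0
PIs = {---0, -11-, 01--}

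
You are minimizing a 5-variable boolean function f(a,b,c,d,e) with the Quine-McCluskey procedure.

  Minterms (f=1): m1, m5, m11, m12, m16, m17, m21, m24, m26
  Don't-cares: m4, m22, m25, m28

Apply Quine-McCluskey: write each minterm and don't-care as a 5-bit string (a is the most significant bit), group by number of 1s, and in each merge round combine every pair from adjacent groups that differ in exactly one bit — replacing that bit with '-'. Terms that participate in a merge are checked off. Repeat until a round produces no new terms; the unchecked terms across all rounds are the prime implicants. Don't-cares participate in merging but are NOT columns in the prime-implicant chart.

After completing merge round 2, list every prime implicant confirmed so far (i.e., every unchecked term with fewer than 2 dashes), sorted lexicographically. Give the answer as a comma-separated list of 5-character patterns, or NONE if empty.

Round 0: 00001✓ 00100✓ 00101✓ 01011 01100✓ 10000✓ 10001✓ 10101✓ 10110 11000✓ 11001✓ 11010✓ 11100✓
Round 1: -0001✓ -0101✓ -1100 0-100 00-01✓ 0010- 1-000✓ 1-001✓ 10-01✓ 1000-✓ 11-00 110-0 1100-✓
Round 2: -0-01 1-00-
PIs = {-0-01, -1100, 0-100, 0010-, 01011, 1-00-, 10110, 11-00, 110-0}

-1100, 0-100, 0010-, 01011, 10110, 11-00, 110-0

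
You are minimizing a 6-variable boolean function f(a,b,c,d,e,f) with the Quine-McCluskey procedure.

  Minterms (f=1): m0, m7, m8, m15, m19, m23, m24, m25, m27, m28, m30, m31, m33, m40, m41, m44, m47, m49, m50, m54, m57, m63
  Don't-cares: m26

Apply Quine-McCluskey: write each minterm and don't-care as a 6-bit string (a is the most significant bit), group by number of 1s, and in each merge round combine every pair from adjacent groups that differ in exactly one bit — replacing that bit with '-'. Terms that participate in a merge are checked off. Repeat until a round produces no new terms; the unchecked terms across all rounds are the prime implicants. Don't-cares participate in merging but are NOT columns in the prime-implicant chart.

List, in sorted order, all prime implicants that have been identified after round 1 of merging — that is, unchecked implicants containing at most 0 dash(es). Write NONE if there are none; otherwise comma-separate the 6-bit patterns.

[col 0] 000000*, 000111*, 001000*, 001111*, 010011*, 010111*, 011000*, 011001*, 011010*, 011011*, 011100*, 011110*, 011111*, 100001*, 101000*, 101001*, 101100*, 101111*, 110001*, 110010*, 110110*, 111001*, 111111*
[col 1] -01000, -01111*, -11001, -11111*, 0-0111*, 0-1000, 0-1111*, 00-000, 00-111*, 01-011*, 01-111*, 010-11*, 011-00*, 011-10*, 011-11*, 0110-0*, 0110-1*, 01100-*, 01101-*, 0111-0*, 01111-*, 1-0001*, 1-1001*, 1-1111*, 10-001*, 101-00, 10100-, 11-001*, 110-10
[col 2] --1111, 0--111, 01--11, 011--0, 011-1-, 0110--, 1--001
Prime implicants: --1111, -01000, -11001, 0--111, 0-1000, 00-000, 01--11, 011--0, 011-1-, 0110--, 1--001, 101-00, 10100-, 110-10

NONE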